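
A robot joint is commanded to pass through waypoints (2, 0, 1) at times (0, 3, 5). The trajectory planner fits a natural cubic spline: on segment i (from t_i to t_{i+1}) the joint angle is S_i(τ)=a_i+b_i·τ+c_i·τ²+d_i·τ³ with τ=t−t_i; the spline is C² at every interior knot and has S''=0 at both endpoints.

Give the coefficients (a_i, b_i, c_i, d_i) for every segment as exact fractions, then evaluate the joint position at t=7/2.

Δ: Δ0=-2/3, Δ1=1/2
row 1: diag=10, rhs=7; c'=1/5, d'=7/10
back: M1=7/10
M: M0=0, M1=7/10, M2=0
seg 0: a=2, c=M0/2=0, d=(M1−M0)/(6·3)=7/180, b=Δ0−h0·(2M0+M1)/6=-61/60
seg 1: a=0, c=M1/2=7/20, d=(M2−M1)/(6·2)=-7/120, b=Δ1−h1·(2M1+M2)/6=1/30
t_q=7/2 → seg 1, τ=1/2; S=0+1/30·τ+7/20·τ²+-7/120·τ³=31/320

  seg 0: a=2 b=-61/60 c=0 d=7/180
  seg 1: a=0 b=1/30 c=7/20 d=-7/120
S(7/2) = 31/320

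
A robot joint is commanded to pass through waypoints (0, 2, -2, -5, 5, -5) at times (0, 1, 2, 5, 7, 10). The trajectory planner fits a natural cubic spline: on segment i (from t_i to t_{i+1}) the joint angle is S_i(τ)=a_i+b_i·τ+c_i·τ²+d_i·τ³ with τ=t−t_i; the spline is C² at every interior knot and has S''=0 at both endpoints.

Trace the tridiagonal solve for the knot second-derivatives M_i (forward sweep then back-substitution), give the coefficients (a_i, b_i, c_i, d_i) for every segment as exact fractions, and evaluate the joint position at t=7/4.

Δ: Δ0=2, Δ1=-4, Δ2=-1, Δ3=5, Δ4=-10/3
row 1: diag=4, rhs=-36; c'=1/4, d'=-9
row 2: denom=8−1·1/4=31/4; d'=(18−1·-9)/(31/4)=108/31
row 3: denom=10−3·12/31=274/31; d'=(36−3·108/31)/(274/31)=396/137
row 4: denom=10−2·31/137=1308/137; d'=(-50−2·396/137)/(1308/137)=-3821/654
back: M4=-3821/654
back: M3=396/137−31/137·-3821/654=2755/654
back: M2=108/31−12/31·2755/654=202/109
back: M1=-9−1/4·202/109=-2063/218
M: M0=0, M1=-2063/218, M2=202/109, M3=2755/654, M4=-3821/654, M5=0
seg 0: a=0, c=M0/2=0, d=(M1−M0)/(6·1)=-2063/1308, b=Δ0−h0·(2M0+M1)/6=4679/1308
seg 1: a=2, c=M1/2=-2063/436, d=(M2−M1)/(6·1)=2467/1308, b=Δ1−h1·(2M1+M2)/6=-755/654
seg 2: a=-2, c=M2/2=101/109, d=(M3−M2)/(6·3)=1543/11772, b=Δ2−h2·(2M2+M3)/6=-6487/1308
seg 3: a=-5, c=M3/2=2755/1308, d=(M4−M3)/(6·2)=-274/327, b=Δ3−h3·(2M3+M4)/6=2707/654
seg 4: a=5, c=M4/2=-3821/1308, d=(M5−M4)/(6·3)=3821/11772, b=Δ4−h4·(2M4+M5)/6=547/218
t_q=7/4 → seg 1, τ=3/4; S=2+-755/654·τ+-2063/436·τ²+2467/1308·τ³=-20417/27904

  seg 0: a=0 b=4679/1308 c=0 d=-2063/1308
  seg 1: a=2 b=-755/654 c=-2063/436 d=2467/1308
  seg 2: a=-2 b=-6487/1308 c=101/109 d=1543/11772
  seg 3: a=-5 b=2707/654 c=2755/1308 d=-274/327
  seg 4: a=5 b=547/218 c=-3821/1308 d=3821/11772
S(7/4) = -20417/27904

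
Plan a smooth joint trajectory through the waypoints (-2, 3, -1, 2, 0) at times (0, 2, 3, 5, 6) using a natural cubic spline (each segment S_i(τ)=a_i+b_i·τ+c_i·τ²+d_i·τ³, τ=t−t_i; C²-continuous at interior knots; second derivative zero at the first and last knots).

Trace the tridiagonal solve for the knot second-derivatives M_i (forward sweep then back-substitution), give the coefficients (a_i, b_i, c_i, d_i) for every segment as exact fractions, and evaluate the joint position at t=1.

Δ: Δ0=5/2, Δ1=-4, Δ2=3/2, Δ3=-2
row 1: diag=6, rhs=-39; c'=1/6, d'=-13/2
row 2: denom=6−1·1/6=35/6; d'=(33−1·-13/2)/(35/6)=237/35
row 3: denom=6−2·12/35=186/35; d'=(-21−2·237/35)/(186/35)=-13/2
back: M3=-13/2
back: M2=237/35−12/35·-13/2=9
back: M1=-13/2−1/6·9=-8
M: M0=0, M1=-8, M2=9, M3=-13/2, M4=0
seg 0: a=-2, c=M0/2=0, d=(M1−M0)/(6·2)=-2/3, b=Δ0−h0·(2M0+M1)/6=31/6
seg 1: a=3, c=M1/2=-4, d=(M2−M1)/(6·1)=17/6, b=Δ1−h1·(2M1+M2)/6=-17/6
seg 2: a=-1, c=M2/2=9/2, d=(M3−M2)/(6·2)=-31/24, b=Δ2−h2·(2M2+M3)/6=-7/3
seg 3: a=2, c=M3/2=-13/4, d=(M4−M3)/(6·1)=13/12, b=Δ3−h3·(2M3+M4)/6=1/6
t_q=1 → seg 0, τ=1; S=-2+31/6·τ+0·τ²+-2/3·τ³=5/2

  seg 0: a=-2 b=31/6 c=0 d=-2/3
  seg 1: a=3 b=-17/6 c=-4 d=17/6
  seg 2: a=-1 b=-7/3 c=9/2 d=-31/24
  seg 3: a=2 b=1/6 c=-13/4 d=13/12
S(1) = 5/2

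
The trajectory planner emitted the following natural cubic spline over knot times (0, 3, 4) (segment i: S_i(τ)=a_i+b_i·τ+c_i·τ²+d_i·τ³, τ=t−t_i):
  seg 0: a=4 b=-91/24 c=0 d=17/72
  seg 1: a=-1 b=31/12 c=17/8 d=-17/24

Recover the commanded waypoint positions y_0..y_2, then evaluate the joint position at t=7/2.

y_0=4 y_1=-1 y_2=3
S(7/2) = 47/64

y_0 = S_0(0) = a_0 = 4
y_1 = S_1(0) = a_1 = -1
y_2 = S_1(1) = 3
t_q=7/2 is in segment 1 (τ=1/2); S_1(τ)=47/64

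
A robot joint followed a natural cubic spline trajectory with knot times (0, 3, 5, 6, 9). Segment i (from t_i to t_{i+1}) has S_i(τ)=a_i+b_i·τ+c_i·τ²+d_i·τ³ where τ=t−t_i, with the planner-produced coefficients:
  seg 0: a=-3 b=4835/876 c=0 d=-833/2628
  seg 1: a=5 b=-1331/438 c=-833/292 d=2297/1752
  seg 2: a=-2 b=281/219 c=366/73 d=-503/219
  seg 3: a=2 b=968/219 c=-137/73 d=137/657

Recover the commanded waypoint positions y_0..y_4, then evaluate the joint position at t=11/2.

y_0=-3 y_1=5 y_2=-2 y_3=2 y_4=4
S(11/2) = -229/584

y_0 = S_0(0) = a_0 = -3
y_1 = S_1(0) = a_1 = 5
y_2 = S_2(0) = a_2 = -2
y_3 = S_3(0) = a_3 = 2
y_4 = S_3(3) = 4
t_q=11/2 is in segment 2 (τ=1/2); S_2(τ)=-229/584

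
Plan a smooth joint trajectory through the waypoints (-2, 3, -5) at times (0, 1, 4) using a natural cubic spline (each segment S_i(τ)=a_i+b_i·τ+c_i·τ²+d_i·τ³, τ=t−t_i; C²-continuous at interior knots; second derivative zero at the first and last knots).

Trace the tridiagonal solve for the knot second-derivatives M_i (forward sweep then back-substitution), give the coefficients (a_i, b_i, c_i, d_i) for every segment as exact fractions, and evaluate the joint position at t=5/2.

Δ: Δ0=5, Δ1=-8/3
row 1: diag=8, rhs=-46; c'=3/8, d'=-23/4
back: M1=-23/4
M: M0=0, M1=-23/4, M2=0
seg 0: a=-2, c=M0/2=0, d=(M1−M0)/(6·1)=-23/24, b=Δ0−h0·(2M0+M1)/6=143/24
seg 1: a=3, c=M1/2=-23/8, d=(M2−M1)/(6·3)=23/72, b=Δ1−h1·(2M1+M2)/6=37/12
t_q=5/2 → seg 1, τ=3/2; S=3+37/12·τ+-23/8·τ²+23/72·τ³=143/64

  seg 0: a=-2 b=143/24 c=0 d=-23/24
  seg 1: a=3 b=37/12 c=-23/8 d=23/72
S(5/2) = 143/64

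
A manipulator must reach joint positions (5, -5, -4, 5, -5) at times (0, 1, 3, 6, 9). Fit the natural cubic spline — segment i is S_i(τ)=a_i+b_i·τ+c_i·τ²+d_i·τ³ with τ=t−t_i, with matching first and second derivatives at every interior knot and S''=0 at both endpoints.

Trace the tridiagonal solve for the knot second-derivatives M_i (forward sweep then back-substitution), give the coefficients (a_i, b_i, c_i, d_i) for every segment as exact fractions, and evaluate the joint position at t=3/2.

  seg 0: a=5 b=-14495/1236 c=0 d=2135/1236
  seg 1: a=-5 b=-4045/618 c=2135/412 d=-2051/2472
  seg 2: a=-4 b=1306/309 c=21/103 d=-568/2781
  seg 3: a=5 b=-20/309 c=-505/309 d=505/2781
S(3/2) = -46677/6592

Δ: Δ0=-10, Δ1=1/2, Δ2=3, Δ3=-10/3
row 1: diag=6, rhs=63; c'=1/3, d'=21/2
row 2: denom=10−2·1/3=28/3; d'=(15−2·21/2)/(28/3)=-9/14
row 3: denom=12−3·9/28=309/28; d'=(-38−3·-9/14)/(309/28)=-1010/309
back: M3=-1010/309
back: M2=-9/14−9/28·-1010/309=42/103
back: M1=21/2−1/3·42/103=2135/206
M: M0=0, M1=2135/206, M2=42/103, M3=-1010/309, M4=0
seg 0: a=5, c=M0/2=0, d=(M1−M0)/(6·1)=2135/1236, b=Δ0−h0·(2M0+M1)/6=-14495/1236
seg 1: a=-5, c=M1/2=2135/412, d=(M2−M1)/(6·2)=-2051/2472, b=Δ1−h1·(2M1+M2)/6=-4045/618
seg 2: a=-4, c=M2/2=21/103, d=(M3−M2)/(6·3)=-568/2781, b=Δ2−h2·(2M2+M3)/6=1306/309
seg 3: a=5, c=M3/2=-505/309, d=(M4−M3)/(6·3)=505/2781, b=Δ3−h3·(2M3+M4)/6=-20/309
t_q=3/2 → seg 1, τ=1/2; S=-5+-4045/618·τ+2135/412·τ²+-2051/2472·τ³=-46677/6592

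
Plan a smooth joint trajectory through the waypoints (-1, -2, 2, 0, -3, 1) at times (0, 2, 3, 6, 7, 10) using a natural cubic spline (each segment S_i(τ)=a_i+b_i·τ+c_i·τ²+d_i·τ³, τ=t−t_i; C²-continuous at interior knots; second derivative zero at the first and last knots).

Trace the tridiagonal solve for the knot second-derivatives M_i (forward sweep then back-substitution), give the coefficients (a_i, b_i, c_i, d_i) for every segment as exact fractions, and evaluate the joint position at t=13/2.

  seg 0: a=-1 b=-1245/562 c=0 d=241/562
  seg 1: a=-2 b=1647/562 c=723/281 d=-845/562
  seg 2: a=2 b=1002/281 c=-1089/562 d=2665/15174
  seg 3: a=0 b=-1865/562 c=-301/843 d=1139/1686
  seg 4: a=-3 b=-1691/843 c=2815/1686 d=-2815/15174
S(13/2) = -22445/13488

Δ: Δ0=-1/2, Δ1=4, Δ2=-2/3, Δ3=-3, Δ4=4/3
row 1: diag=6, rhs=27; c'=1/6, d'=9/2
row 2: denom=8−1·1/6=47/6; d'=(-28−1·9/2)/(47/6)=-195/47
row 3: denom=8−3·18/47=322/47; d'=(-14−3·-195/47)/(322/47)=-73/322
row 4: denom=8−1·47/322=2529/322; d'=(26−1·-73/322)/(2529/322)=2815/843
back: M4=2815/843
back: M3=-73/322−47/322·2815/843=-602/843
back: M2=-195/47−18/47·-602/843=-1089/281
back: M1=9/2−1/6·-1089/281=1446/281
M: M0=0, M1=1446/281, M2=-1089/281, M3=-602/843, M4=2815/843, M5=0
seg 0: a=-1, c=M0/2=0, d=(M1−M0)/(6·2)=241/562, b=Δ0−h0·(2M0+M1)/6=-1245/562
seg 1: a=-2, c=M1/2=723/281, d=(M2−M1)/(6·1)=-845/562, b=Δ1−h1·(2M1+M2)/6=1647/562
seg 2: a=2, c=M2/2=-1089/562, d=(M3−M2)/(6·3)=2665/15174, b=Δ2−h2·(2M2+M3)/6=1002/281
seg 3: a=0, c=M3/2=-301/843, d=(M4−M3)/(6·1)=1139/1686, b=Δ3−h3·(2M3+M4)/6=-1865/562
seg 4: a=-3, c=M4/2=2815/1686, d=(M5−M4)/(6·3)=-2815/15174, b=Δ4−h4·(2M4+M5)/6=-1691/843
t_q=13/2 → seg 3, τ=1/2; S=0+-1865/562·τ+-301/843·τ²+1139/1686·τ³=-22445/13488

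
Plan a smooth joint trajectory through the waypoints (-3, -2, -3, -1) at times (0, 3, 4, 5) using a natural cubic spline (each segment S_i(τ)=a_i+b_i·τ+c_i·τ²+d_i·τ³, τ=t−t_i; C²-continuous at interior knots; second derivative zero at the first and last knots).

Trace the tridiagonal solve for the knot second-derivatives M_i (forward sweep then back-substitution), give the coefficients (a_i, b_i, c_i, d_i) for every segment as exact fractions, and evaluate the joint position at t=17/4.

  seg 0: a=-3 b=106/93 c=0 d=-25/279
  seg 1: a=-2 b=-119/93 c=-25/31 d=101/93
  seg 2: a=-3 b=34/93 c=76/31 d=-76/93
S(17/4) = -1373/496

Δ: Δ0=1/3, Δ1=-1, Δ2=2
row 1: diag=8, rhs=-8; c'=1/8, d'=-1
row 2: denom=4−1·1/8=31/8; d'=(18−1·-1)/(31/8)=152/31
back: M2=152/31
back: M1=-1−1/8·152/31=-50/31
M: M0=0, M1=-50/31, M2=152/31, M3=0
seg 0: a=-3, c=M0/2=0, d=(M1−M0)/(6·3)=-25/279, b=Δ0−h0·(2M0+M1)/6=106/93
seg 1: a=-2, c=M1/2=-25/31, d=(M2−M1)/(6·1)=101/93, b=Δ1−h1·(2M1+M2)/6=-119/93
seg 2: a=-3, c=M2/2=76/31, d=(M3−M2)/(6·1)=-76/93, b=Δ2−h2·(2M2+M3)/6=34/93
t_q=17/4 → seg 2, τ=1/4; S=-3+34/93·τ+76/31·τ²+-76/93·τ³=-1373/496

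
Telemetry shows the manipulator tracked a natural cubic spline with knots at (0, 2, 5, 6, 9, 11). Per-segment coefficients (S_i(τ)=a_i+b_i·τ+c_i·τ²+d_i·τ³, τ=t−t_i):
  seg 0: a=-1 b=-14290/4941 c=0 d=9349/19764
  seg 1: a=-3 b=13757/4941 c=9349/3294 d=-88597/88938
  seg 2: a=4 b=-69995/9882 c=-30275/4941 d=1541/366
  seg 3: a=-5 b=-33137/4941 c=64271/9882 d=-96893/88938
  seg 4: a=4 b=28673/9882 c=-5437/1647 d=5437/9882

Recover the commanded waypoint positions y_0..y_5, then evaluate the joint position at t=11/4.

y_0 = S_0(0) = a_0 = -1
y_1 = S_1(0) = a_1 = -3
y_2 = S_2(0) = a_2 = 4
y_3 = S_3(0) = a_3 = -5
y_4 = S_4(0) = a_4 = 4
y_5 = S_4(2) = 1
t_q=11/4 is in segment 1 (τ=3/4); S_1(τ)=18581/70272

y_0=-1 y_1=-3 y_2=4 y_3=-5 y_4=4 y_5=1
S(11/4) = 18581/70272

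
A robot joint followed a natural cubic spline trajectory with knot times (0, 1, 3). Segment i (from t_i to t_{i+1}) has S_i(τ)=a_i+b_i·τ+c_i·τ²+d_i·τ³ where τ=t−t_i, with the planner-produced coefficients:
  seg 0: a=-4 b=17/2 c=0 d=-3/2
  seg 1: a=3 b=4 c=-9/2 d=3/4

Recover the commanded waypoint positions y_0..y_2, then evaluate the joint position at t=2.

y_0=-4 y_1=3 y_2=-1
S(2) = 13/4

y_0 = S_0(0) = a_0 = -4
y_1 = S_1(0) = a_1 = 3
y_2 = S_1(2) = -1
t_q=2 is in segment 1 (τ=1); S_1(τ)=13/4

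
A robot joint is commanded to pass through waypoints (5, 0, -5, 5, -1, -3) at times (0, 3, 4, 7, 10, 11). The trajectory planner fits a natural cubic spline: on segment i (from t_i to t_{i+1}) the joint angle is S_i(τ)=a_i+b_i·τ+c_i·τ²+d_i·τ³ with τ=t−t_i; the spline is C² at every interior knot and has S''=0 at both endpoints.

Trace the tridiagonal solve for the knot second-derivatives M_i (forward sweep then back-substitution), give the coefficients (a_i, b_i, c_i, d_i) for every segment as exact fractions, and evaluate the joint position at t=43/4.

  seg 0: a=5 b=208/1635 c=0 d=-2933/14715
  seg 1: a=0 b=-8591/1635 c=-2933/1635 d=3349/1635
  seg 2: a=-5 b=-294/109 c=7114/1635 d=-11482/14715
  seg 3: a=5 b=1276/545 c=-1456/545 d=2002/4905
  seg 4: a=-1 b=-1454/545 c=546/545 d=-182/545
S(43/4) = -8993/3488

Δ: Δ0=-5/3, Δ1=-5, Δ2=10/3, Δ3=-2, Δ4=-2
row 1: diag=8, rhs=-20; c'=1/8, d'=-5/2
row 2: denom=8−1·1/8=63/8; d'=(50−1·-5/2)/(63/8)=20/3
row 3: denom=12−3·8/21=76/7; d'=(-32−3·20/3)/(76/7)=-91/19
row 4: denom=8−3·21/76=545/76; d'=(0−3·-91/19)/(545/76)=1092/545
back: M4=1092/545
back: M3=-91/19−21/76·1092/545=-2912/545
back: M2=20/3−8/21·-2912/545=14228/1635
back: M1=-5/2−1/8·14228/1635=-5866/1635
M: M0=0, M1=-5866/1635, M2=14228/1635, M3=-2912/545, M4=1092/545, M5=0
seg 0: a=5, c=M0/2=0, d=(M1−M0)/(6·3)=-2933/14715, b=Δ0−h0·(2M0+M1)/6=208/1635
seg 1: a=0, c=M1/2=-2933/1635, d=(M2−M1)/(6·1)=3349/1635, b=Δ1−h1·(2M1+M2)/6=-8591/1635
seg 2: a=-5, c=M2/2=7114/1635, d=(M3−M2)/(6·3)=-11482/14715, b=Δ2−h2·(2M2+M3)/6=-294/109
seg 3: a=5, c=M3/2=-1456/545, d=(M4−M3)/(6·3)=2002/4905, b=Δ3−h3·(2M3+M4)/6=1276/545
seg 4: a=-1, c=M4/2=546/545, d=(M5−M4)/(6·1)=-182/545, b=Δ4−h4·(2M4+M5)/6=-1454/545
t_q=43/4 → seg 4, τ=3/4; S=-1+-1454/545·τ+546/545·τ²+-182/545·τ³=-8993/3488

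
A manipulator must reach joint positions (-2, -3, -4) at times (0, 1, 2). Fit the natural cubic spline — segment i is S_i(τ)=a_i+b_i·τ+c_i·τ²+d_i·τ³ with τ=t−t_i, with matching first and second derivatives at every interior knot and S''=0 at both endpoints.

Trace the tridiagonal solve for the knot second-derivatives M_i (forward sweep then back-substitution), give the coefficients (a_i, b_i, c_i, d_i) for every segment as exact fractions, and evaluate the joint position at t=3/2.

Δ: Δ0=-1, Δ1=-1
row 1: diag=4, rhs=0; c'=1/4, d'=0
back: M1=0
M: M0=0, M1=0, M2=0
seg 0: a=-2, c=M0/2=0, d=(M1−M0)/(6·1)=0, b=Δ0−h0·(2M0+M1)/6=-1
seg 1: a=-3, c=M1/2=0, d=(M2−M1)/(6·1)=0, b=Δ1−h1·(2M1+M2)/6=-1
t_q=3/2 → seg 1, τ=1/2; S=-3+-1·τ+0·τ²+0·τ³=-7/2

  seg 0: a=-2 b=-1 c=0 d=0
  seg 1: a=-3 b=-1 c=0 d=0
S(3/2) = -7/2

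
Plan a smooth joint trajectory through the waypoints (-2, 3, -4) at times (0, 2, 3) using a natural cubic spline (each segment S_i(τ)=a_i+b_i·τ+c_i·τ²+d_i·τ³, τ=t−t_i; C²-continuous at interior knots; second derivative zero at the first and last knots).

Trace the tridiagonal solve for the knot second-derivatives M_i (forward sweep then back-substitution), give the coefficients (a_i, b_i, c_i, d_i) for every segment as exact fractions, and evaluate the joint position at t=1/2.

  seg 0: a=-2 b=17/3 c=0 d=-19/24
  seg 1: a=3 b=-23/6 c=-19/4 d=19/12
S(1/2) = 47/64

Δ: Δ0=5/2, Δ1=-7
row 1: diag=6, rhs=-57; c'=1/6, d'=-19/2
back: M1=-19/2
M: M0=0, M1=-19/2, M2=0
seg 0: a=-2, c=M0/2=0, d=(M1−M0)/(6·2)=-19/24, b=Δ0−h0·(2M0+M1)/6=17/3
seg 1: a=3, c=M1/2=-19/4, d=(M2−M1)/(6·1)=19/12, b=Δ1−h1·(2M1+M2)/6=-23/6
t_q=1/2 → seg 0, τ=1/2; S=-2+17/3·τ+0·τ²+-19/24·τ³=47/64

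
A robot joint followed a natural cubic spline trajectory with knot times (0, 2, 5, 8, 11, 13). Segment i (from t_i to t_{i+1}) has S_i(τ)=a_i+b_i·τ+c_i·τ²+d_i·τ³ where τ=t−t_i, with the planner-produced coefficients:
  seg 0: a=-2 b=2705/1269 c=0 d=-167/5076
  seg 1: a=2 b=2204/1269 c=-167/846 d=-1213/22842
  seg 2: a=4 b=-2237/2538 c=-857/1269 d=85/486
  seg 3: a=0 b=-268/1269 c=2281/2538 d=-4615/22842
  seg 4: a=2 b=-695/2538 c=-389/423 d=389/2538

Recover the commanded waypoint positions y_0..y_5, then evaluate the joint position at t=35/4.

y_0=-2 y_1=2 y_2=4 y_3=0 y_4=2 y_5=-1
S(35/4) = 4727/18048

y_0 = S_0(0) = a_0 = -2
y_1 = S_1(0) = a_1 = 2
y_2 = S_2(0) = a_2 = 4
y_3 = S_3(0) = a_3 = 0
y_4 = S_4(0) = a_4 = 2
y_5 = S_4(2) = -1
t_q=35/4 is in segment 3 (τ=3/4); S_3(τ)=4727/18048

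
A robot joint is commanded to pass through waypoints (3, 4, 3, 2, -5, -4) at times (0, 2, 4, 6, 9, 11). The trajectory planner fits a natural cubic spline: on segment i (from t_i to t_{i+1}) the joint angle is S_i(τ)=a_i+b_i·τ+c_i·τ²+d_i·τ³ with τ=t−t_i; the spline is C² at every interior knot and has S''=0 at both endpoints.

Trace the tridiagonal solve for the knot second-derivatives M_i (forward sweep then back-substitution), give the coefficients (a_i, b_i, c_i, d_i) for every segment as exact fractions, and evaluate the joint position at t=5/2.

  seg 0: a=3 b=6241/7710 c=0 d=-1193/15420
  seg 1: a=4 b=-917/7710 c=-1193/2570 d=211/1542
  seg 2: a=3 b=-2573/7710 c=917/2570 d=-848/3855
  seg 3: a=2 b=-11921/7710 c=-495/514 d=2701/11565
  seg 4: a=-5 b=-7853/7710 c=2927/2570 d=-2927/15420
S(5/2) = 78983/20560

Δ: Δ0=1/2, Δ1=-1/2, Δ2=-1/2, Δ3=-7/3, Δ4=1/2
row 1: diag=8, rhs=-6; c'=1/4, d'=-3/4
row 2: denom=8−2·1/4=15/2; d'=(0−2·-3/4)/(15/2)=1/5
row 3: denom=10−2·4/15=142/15; d'=(-11−2·1/5)/(142/15)=-171/142
row 4: denom=10−3·45/142=1285/142; d'=(17−3·-171/142)/(1285/142)=2927/1285
back: M4=2927/1285
back: M3=-171/142−45/142·2927/1285=-495/257
back: M2=1/5−4/15·-495/257=917/1285
back: M1=-3/4−1/4·917/1285=-1193/1285
M: M0=0, M1=-1193/1285, M2=917/1285, M3=-495/257, M4=2927/1285, M5=0
seg 0: a=3, c=M0/2=0, d=(M1−M0)/(6·2)=-1193/15420, b=Δ0−h0·(2M0+M1)/6=6241/7710
seg 1: a=4, c=M1/2=-1193/2570, d=(M2−M1)/(6·2)=211/1542, b=Δ1−h1·(2M1+M2)/6=-917/7710
seg 2: a=3, c=M2/2=917/2570, d=(M3−M2)/(6·2)=-848/3855, b=Δ2−h2·(2M2+M3)/6=-2573/7710
seg 3: a=2, c=M3/2=-495/514, d=(M4−M3)/(6·3)=2701/11565, b=Δ3−h3·(2M3+M4)/6=-11921/7710
seg 4: a=-5, c=M4/2=2927/2570, d=(M5−M4)/(6·2)=-2927/15420, b=Δ4−h4·(2M4+M5)/6=-7853/7710
t_q=5/2 → seg 1, τ=1/2; S=4+-917/7710·τ+-1193/2570·τ²+211/1542·τ³=78983/20560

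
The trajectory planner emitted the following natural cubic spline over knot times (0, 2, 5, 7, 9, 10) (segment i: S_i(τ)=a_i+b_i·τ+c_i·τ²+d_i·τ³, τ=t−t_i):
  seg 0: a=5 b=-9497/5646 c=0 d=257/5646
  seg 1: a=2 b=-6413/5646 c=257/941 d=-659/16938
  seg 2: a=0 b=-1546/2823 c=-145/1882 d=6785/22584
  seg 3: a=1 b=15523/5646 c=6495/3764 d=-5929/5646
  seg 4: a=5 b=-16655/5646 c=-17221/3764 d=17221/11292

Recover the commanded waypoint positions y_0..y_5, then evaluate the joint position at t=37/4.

y_0=5 y_1=2 y_2=0 y_3=1 y_4=5 y_5=-1
S(37/4) = 963683/240896

y_0 = S_0(0) = a_0 = 5
y_1 = S_1(0) = a_1 = 2
y_2 = S_2(0) = a_2 = 0
y_3 = S_3(0) = a_3 = 1
y_4 = S_4(0) = a_4 = 5
y_5 = S_4(1) = -1
t_q=37/4 is in segment 4 (τ=1/4); S_4(τ)=963683/240896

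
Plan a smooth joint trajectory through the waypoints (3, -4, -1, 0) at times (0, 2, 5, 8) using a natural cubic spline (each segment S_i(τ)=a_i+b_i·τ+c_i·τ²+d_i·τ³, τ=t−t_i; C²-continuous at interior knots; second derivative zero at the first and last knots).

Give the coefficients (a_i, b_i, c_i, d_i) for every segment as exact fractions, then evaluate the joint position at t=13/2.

  seg 0: a=3 b=-1001/222 c=0 d=28/111
  seg 1: a=-4 b=-329/222 c=56/37 d=-457/1998
  seg 2: a=-1 b=158/111 c=-121/222 d=121/1998
S(13/2) = 67/592

Δ: Δ0=-7/2, Δ1=1, Δ2=1/3
row 1: diag=10, rhs=27; c'=3/10, d'=27/10
row 2: denom=12−3·3/10=111/10; d'=(-4−3·27/10)/(111/10)=-121/111
back: M2=-121/111
back: M1=27/10−3/10·-121/111=112/37
M: M0=0, M1=112/37, M2=-121/111, M3=0
seg 0: a=3, c=M0/2=0, d=(M1−M0)/(6·2)=28/111, b=Δ0−h0·(2M0+M1)/6=-1001/222
seg 1: a=-4, c=M1/2=56/37, d=(M2−M1)/(6·3)=-457/1998, b=Δ1−h1·(2M1+M2)/6=-329/222
seg 2: a=-1, c=M2/2=-121/222, d=(M3−M2)/(6·3)=121/1998, b=Δ2−h2·(2M2+M3)/6=158/111
t_q=13/2 → seg 2, τ=3/2; S=-1+158/111·τ+-121/222·τ²+121/1998·τ³=67/592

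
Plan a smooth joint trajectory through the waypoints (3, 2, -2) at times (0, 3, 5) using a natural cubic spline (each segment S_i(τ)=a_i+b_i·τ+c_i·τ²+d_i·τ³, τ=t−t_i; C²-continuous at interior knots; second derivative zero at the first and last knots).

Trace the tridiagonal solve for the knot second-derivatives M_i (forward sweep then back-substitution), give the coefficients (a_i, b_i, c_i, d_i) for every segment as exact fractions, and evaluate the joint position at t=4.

Δ: Δ0=-1/3, Δ1=-2
row 1: diag=10, rhs=-10; c'=1/5, d'=-1
back: M1=-1
M: M0=0, M1=-1, M2=0
seg 0: a=3, c=M0/2=0, d=(M1−M0)/(6·3)=-1/18, b=Δ0−h0·(2M0+M1)/6=1/6
seg 1: a=2, c=M1/2=-1/2, d=(M2−M1)/(6·2)=1/12, b=Δ1−h1·(2M1+M2)/6=-4/3
t_q=4 → seg 1, τ=1; S=2+-4/3·τ+-1/2·τ²+1/12·τ³=1/4

  seg 0: a=3 b=1/6 c=0 d=-1/18
  seg 1: a=2 b=-4/3 c=-1/2 d=1/12
S(4) = 1/4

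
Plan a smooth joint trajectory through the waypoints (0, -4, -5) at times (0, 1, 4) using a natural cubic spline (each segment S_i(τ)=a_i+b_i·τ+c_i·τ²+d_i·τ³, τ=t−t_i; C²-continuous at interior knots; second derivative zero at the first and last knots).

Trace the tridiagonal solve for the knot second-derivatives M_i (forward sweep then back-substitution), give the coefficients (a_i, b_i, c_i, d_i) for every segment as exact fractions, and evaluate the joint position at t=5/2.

Δ: Δ0=-4, Δ1=-1/3
row 1: diag=8, rhs=22; c'=3/8, d'=11/4
back: M1=11/4
M: M0=0, M1=11/4, M2=0
seg 0: a=0, c=M0/2=0, d=(M1−M0)/(6·1)=11/24, b=Δ0−h0·(2M0+M1)/6=-107/24
seg 1: a=-4, c=M1/2=11/8, d=(M2−M1)/(6·3)=-11/72, b=Δ1−h1·(2M1+M2)/6=-37/12
t_q=5/2 → seg 1, τ=3/2; S=-4+-37/12·τ+11/8·τ²+-11/72·τ³=-387/64

  seg 0: a=0 b=-107/24 c=0 d=11/24
  seg 1: a=-4 b=-37/12 c=11/8 d=-11/72
S(5/2) = -387/64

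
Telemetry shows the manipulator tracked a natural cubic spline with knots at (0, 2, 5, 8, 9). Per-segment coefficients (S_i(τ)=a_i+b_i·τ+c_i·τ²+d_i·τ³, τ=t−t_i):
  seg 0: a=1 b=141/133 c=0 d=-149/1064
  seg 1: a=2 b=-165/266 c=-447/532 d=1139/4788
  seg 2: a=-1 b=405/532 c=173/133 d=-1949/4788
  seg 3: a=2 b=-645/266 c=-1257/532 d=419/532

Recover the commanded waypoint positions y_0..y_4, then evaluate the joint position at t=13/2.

y_0=1 y_1=2 y_2=-1 y_3=2 y_4=-2
S(13/2) = 7213/4256

y_0 = S_0(0) = a_0 = 1
y_1 = S_1(0) = a_1 = 2
y_2 = S_2(0) = a_2 = -1
y_3 = S_3(0) = a_3 = 2
y_4 = S_3(1) = -2
t_q=13/2 is in segment 2 (τ=3/2); S_2(τ)=7213/4256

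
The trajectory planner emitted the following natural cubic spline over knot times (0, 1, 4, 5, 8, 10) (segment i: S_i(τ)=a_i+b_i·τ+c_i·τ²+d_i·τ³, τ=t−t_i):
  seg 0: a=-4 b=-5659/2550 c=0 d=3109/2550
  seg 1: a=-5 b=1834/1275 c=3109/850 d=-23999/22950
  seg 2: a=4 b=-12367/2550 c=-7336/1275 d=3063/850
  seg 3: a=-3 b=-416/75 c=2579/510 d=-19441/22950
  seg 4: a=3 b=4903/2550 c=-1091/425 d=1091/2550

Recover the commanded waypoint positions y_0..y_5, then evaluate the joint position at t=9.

y_0=-4 y_1=-5 y_2=4 y_3=-3 y_4=3 y_5=0
S(9) = 1183/425

y_0 = S_0(0) = a_0 = -4
y_1 = S_1(0) = a_1 = -5
y_2 = S_2(0) = a_2 = 4
y_3 = S_3(0) = a_3 = -3
y_4 = S_4(0) = a_4 = 3
y_5 = S_4(2) = 0
t_q=9 is in segment 4 (τ=1); S_4(τ)=1183/425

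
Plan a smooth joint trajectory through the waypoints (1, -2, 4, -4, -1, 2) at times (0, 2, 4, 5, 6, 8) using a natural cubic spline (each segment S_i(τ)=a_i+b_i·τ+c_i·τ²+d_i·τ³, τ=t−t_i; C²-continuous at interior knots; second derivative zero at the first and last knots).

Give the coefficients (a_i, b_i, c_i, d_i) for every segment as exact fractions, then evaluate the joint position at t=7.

Δ: Δ0=-3/2, Δ1=3, Δ2=-8, Δ3=3, Δ4=3/2
row 1: diag=8, rhs=27; c'=1/4, d'=27/8
row 2: denom=6−2·1/4=11/2; d'=(-66−2·27/8)/(11/2)=-291/22
row 3: denom=4−1·2/11=42/11; d'=(66−1·-291/22)/(42/11)=83/4
row 4: denom=6−1·11/42=241/42; d'=(-9−1·83/4)/(241/42)=-2499/482
back: M4=-2499/482
back: M3=83/4−11/42·-2499/482=5328/241
back: M2=-291/22−2/11·5328/241=-8313/482
back: M1=27/8−1/4·-8313/482=3705/482
M: M0=0, M1=3705/482, M2=-8313/482, M3=5328/241, M4=-2499/482, M5=0
seg 0: a=1, c=M0/2=0, d=(M1−M0)/(6·2)=1235/1928, b=Δ0−h0·(2M0+M1)/6=-979/241
seg 1: a=-2, c=M1/2=3705/964, d=(M2−M1)/(6·2)=-2003/964, b=Δ1−h1·(2M1+M2)/6=1747/482
seg 2: a=4, c=M2/2=-8313/964, d=(M3−M2)/(6·1)=6323/964, b=Δ2−h2·(2M2+M3)/6=-2861/482
seg 3: a=-4, c=M3/2=2664/241, d=(M4−M3)/(6·1)=-4385/964, b=Δ3−h3·(2M3+M4)/6=-3379/964
seg 4: a=-1, c=M4/2=-2499/964, d=(M5−M4)/(6·2)=833/1928, b=Δ4−h4·(2M4+M5)/6=2389/482
t_q=7 → seg 4, τ=1; S=-1+2389/482·τ+-2499/964·τ²+833/1928·τ³=3463/1928

  seg 0: a=1 b=-979/241 c=0 d=1235/1928
  seg 1: a=-2 b=1747/482 c=3705/964 d=-2003/964
  seg 2: a=4 b=-2861/482 c=-8313/964 d=6323/964
  seg 3: a=-4 b=-3379/964 c=2664/241 d=-4385/964
  seg 4: a=-1 b=2389/482 c=-2499/964 d=833/1928
S(7) = 3463/1928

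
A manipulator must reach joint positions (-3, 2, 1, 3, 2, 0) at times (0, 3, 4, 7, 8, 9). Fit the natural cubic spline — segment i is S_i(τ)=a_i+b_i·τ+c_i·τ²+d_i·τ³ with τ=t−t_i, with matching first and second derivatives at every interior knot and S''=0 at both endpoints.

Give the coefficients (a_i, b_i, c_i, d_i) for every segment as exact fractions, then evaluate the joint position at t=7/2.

Δ: Δ0=5/3, Δ1=-1, Δ2=2/3, Δ3=-1, Δ4=-2
row 1: diag=8, rhs=-16; c'=1/8, d'=-2
row 2: denom=8−1·1/8=63/8; d'=(10−1·-2)/(63/8)=32/21
row 3: denom=8−3·8/21=48/7; d'=(-10−3·32/21)/(48/7)=-17/8
row 4: denom=4−1·7/48=185/48; d'=(-6−1·-17/8)/(185/48)=-186/185
back: M4=-186/185
back: M3=-17/8−7/48·-186/185=-366/185
back: M2=32/21−8/21·-366/185=1264/555
back: M1=-2−1/8·1264/555=-1268/555
M: M0=0, M1=-1268/555, M2=1264/555, M3=-366/185, M4=-186/185, M5=0
seg 0: a=-3, c=M0/2=0, d=(M1−M0)/(6·3)=-634/4995, b=Δ0−h0·(2M0+M1)/6=1559/555
seg 1: a=2, c=M1/2=-634/555, d=(M2−M1)/(6·1)=422/555, b=Δ1−h1·(2M1+M2)/6=-343/555
seg 2: a=1, c=M2/2=632/555, d=(M3−M2)/(6·3)=-1181/4995, b=Δ2−h2·(2M2+M3)/6=-23/37
seg 3: a=3, c=M3/2=-183/185, d=(M4−M3)/(6·1)=6/37, b=Δ3−h3·(2M3+M4)/6=-32/185
seg 4: a=2, c=M4/2=-93/185, d=(M5−M4)/(6·1)=31/185, b=Δ4−h4·(2M4+M5)/6=-308/185
t_q=7/2 → seg 1, τ=1/2; S=2+-343/555·τ+-634/555·τ²+422/555·τ³=3331/2220

  seg 0: a=-3 b=1559/555 c=0 d=-634/4995
  seg 1: a=2 b=-343/555 c=-634/555 d=422/555
  seg 2: a=1 b=-23/37 c=632/555 d=-1181/4995
  seg 3: a=3 b=-32/185 c=-183/185 d=6/37
  seg 4: a=2 b=-308/185 c=-93/185 d=31/185
S(7/2) = 3331/2220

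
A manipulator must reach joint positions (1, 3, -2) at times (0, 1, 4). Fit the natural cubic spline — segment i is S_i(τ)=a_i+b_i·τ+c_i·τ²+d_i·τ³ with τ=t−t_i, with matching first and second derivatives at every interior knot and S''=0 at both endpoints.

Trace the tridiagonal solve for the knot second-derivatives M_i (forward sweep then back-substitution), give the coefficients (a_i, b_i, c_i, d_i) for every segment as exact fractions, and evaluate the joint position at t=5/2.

  seg 0: a=1 b=59/24 c=0 d=-11/24
  seg 1: a=3 b=13/12 c=-11/8 d=11/72
S(5/2) = 131/64

Δ: Δ0=2, Δ1=-5/3
row 1: diag=8, rhs=-22; c'=3/8, d'=-11/4
back: M1=-11/4
M: M0=0, M1=-11/4, M2=0
seg 0: a=1, c=M0/2=0, d=(M1−M0)/(6·1)=-11/24, b=Δ0−h0·(2M0+M1)/6=59/24
seg 1: a=3, c=M1/2=-11/8, d=(M2−M1)/(6·3)=11/72, b=Δ1−h1·(2M1+M2)/6=13/12
t_q=5/2 → seg 1, τ=3/2; S=3+13/12·τ+-11/8·τ²+11/72·τ³=131/64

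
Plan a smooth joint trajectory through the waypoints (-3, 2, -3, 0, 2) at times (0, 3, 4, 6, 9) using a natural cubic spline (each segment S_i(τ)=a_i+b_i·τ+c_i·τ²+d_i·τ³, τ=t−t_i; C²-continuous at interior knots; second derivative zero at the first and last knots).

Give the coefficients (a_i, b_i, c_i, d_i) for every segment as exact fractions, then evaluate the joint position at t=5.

  seg 0: a=-3 b=1025/219 c=0 d=-220/657
  seg 1: a=2 b=-955/219 c=-220/73 d=520/219
  seg 2: a=-3 b=-715/219 c=300/73 d=-1513/1752
  seg 3: a=0 b=1231/438 c=-313/292 d=313/2628
S(5) = -1763/584

Δ: Δ0=5/3, Δ1=-5, Δ2=3/2, Δ3=2/3
row 1: diag=8, rhs=-40; c'=1/8, d'=-5
row 2: denom=6−1·1/8=47/8; d'=(39−1·-5)/(47/8)=352/47
row 3: denom=10−2·16/47=438/47; d'=(-5−2·352/47)/(438/47)=-313/146
back: M3=-313/146
back: M2=352/47−16/47·-313/146=600/73
back: M1=-5−1/8·600/73=-440/73
M: M0=0, M1=-440/73, M2=600/73, M3=-313/146, M4=0
seg 0: a=-3, c=M0/2=0, d=(M1−M0)/(6·3)=-220/657, b=Δ0−h0·(2M0+M1)/6=1025/219
seg 1: a=2, c=M1/2=-220/73, d=(M2−M1)/(6·1)=520/219, b=Δ1−h1·(2M1+M2)/6=-955/219
seg 2: a=-3, c=M2/2=300/73, d=(M3−M2)/(6·2)=-1513/1752, b=Δ2−h2·(2M2+M3)/6=-715/219
seg 3: a=0, c=M3/2=-313/292, d=(M4−M3)/(6·3)=313/2628, b=Δ3−h3·(2M3+M4)/6=1231/438
t_q=5 → seg 2, τ=1; S=-3+-715/219·τ+300/73·τ²+-1513/1752·τ³=-1763/584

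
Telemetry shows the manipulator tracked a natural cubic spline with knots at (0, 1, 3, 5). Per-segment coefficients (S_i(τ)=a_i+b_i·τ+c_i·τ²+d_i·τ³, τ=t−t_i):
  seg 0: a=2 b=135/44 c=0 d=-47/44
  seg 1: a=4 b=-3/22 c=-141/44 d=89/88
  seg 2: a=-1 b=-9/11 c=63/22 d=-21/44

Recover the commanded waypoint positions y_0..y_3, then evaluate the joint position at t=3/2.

y_0 = S_0(0) = a_0 = 2
y_1 = S_1(0) = a_1 = 4
y_2 = S_2(0) = a_2 = -1
y_3 = S_2(2) = 5
t_q=3/2 is in segment 1 (τ=1/2); S_1(τ)=2293/704

y_0=2 y_1=4 y_2=-1 y_3=5
S(3/2) = 2293/704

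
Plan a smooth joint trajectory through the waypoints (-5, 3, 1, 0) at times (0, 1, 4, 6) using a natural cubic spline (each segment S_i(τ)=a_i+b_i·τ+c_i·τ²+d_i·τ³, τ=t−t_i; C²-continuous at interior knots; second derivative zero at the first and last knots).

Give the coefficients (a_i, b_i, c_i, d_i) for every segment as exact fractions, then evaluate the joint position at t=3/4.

Δ: Δ0=8, Δ1=-2/3, Δ2=-1/2
row 1: diag=8, rhs=-52; c'=3/8, d'=-13/2
row 2: denom=10−3·3/8=71/8; d'=(1−3·-13/2)/(71/8)=164/71
back: M2=164/71
back: M1=-13/2−3/8·164/71=-523/71
M: M0=0, M1=-523/71, M2=164/71, M3=0
seg 0: a=-5, c=M0/2=0, d=(M1−M0)/(6·1)=-523/426, b=Δ0−h0·(2M0+M1)/6=3931/426
seg 1: a=3, c=M1/2=-523/142, d=(M2−M1)/(6·3)=229/426, b=Δ1−h1·(2M1+M2)/6=1181/213
seg 2: a=1, c=M2/2=82/71, d=(M3−M2)/(6·2)=-41/213, b=Δ2−h2·(2M2+M3)/6=-869/426
t_q=3/4 → seg 0, τ=3/4; S=-5+3931/426·τ+0·τ²+-523/426·τ³=12749/9088

  seg 0: a=-5 b=3931/426 c=0 d=-523/426
  seg 1: a=3 b=1181/213 c=-523/142 d=229/426
  seg 2: a=1 b=-869/426 c=82/71 d=-41/213
S(3/4) = 12749/9088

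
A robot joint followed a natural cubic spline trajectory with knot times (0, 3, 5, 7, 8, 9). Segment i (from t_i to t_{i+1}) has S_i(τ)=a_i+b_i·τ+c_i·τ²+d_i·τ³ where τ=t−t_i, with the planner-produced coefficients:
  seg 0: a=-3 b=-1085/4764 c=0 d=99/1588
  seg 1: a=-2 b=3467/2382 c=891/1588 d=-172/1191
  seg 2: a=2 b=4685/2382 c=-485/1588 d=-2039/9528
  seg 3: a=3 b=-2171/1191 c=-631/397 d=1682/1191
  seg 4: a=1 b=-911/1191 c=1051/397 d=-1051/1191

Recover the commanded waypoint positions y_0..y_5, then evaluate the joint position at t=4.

y_0 = S_0(0) = a_0 = -3
y_1 = S_1(0) = a_1 = -2
y_2 = S_2(0) = a_2 = 2
y_3 = S_3(0) = a_3 = 3
y_4 = S_4(0) = a_4 = 1
y_5 = S_4(1) = 2
t_q=4 is in segment 1 (τ=1); S_1(τ)=-203/1588

y_0=-3 y_1=-2 y_2=2 y_3=3 y_4=1 y_5=2
S(4) = -203/1588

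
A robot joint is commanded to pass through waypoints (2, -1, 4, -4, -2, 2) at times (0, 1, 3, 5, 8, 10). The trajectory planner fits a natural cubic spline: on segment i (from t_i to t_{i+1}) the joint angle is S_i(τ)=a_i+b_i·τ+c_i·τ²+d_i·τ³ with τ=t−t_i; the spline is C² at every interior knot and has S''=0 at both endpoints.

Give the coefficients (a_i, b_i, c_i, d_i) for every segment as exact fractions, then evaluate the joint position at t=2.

Δ: Δ0=-3, Δ1=5/2, Δ2=-4, Δ3=2/3, Δ4=2
row 1: diag=6, rhs=33; c'=1/3, d'=11/2
row 2: denom=8−2·1/3=22/3; d'=(-39−2·11/2)/(22/3)=-75/11
row 3: denom=10−2·3/11=104/11; d'=(28−2·-75/11)/(104/11)=229/52
row 4: denom=10−3·33/104=941/104; d'=(8−3·229/52)/(941/104)=-542/941
back: M4=-542/941
back: M3=229/52−33/104·-542/941=4316/941
back: M2=-75/11−3/11·4316/941=-7593/941
back: M1=11/2−1/3·-7593/941=15413/1882
M: M0=0, M1=15413/1882, M2=-7593/941, M3=4316/941, M4=-542/941, M5=0
seg 0: a=2, c=M0/2=0, d=(M1−M0)/(6·1)=15413/11292, b=Δ0−h0·(2M0+M1)/6=-49289/11292
seg 1: a=-1, c=M1/2=15413/3764, d=(M2−M1)/(6·2)=-30599/22584, b=Δ1−h1·(2M1+M2)/6=-1525/5646
seg 2: a=4, c=M2/2=-7593/1882, d=(M3−M2)/(6·2)=11909/11292, b=Δ2−h2·(2M2+M3)/6=-422/2823
seg 3: a=-4, c=M3/2=2158/941, d=(M4−M3)/(6·3)=-2429/8469, b=Δ3−h3·(2M3+M4)/6=-10253/2823
seg 4: a=-2, c=M4/2=-271/941, d=(M5−M4)/(6·2)=271/5646, b=Δ4−h4·(2M4+M5)/6=6730/2823
t_q=2 → seg 1, τ=1; S=-1+-1525/5646·τ+15413/3764·τ²+-30599/22584·τ³=11065/7528

  seg 0: a=2 b=-49289/11292 c=0 d=15413/11292
  seg 1: a=-1 b=-1525/5646 c=15413/3764 d=-30599/22584
  seg 2: a=4 b=-422/2823 c=-7593/1882 d=11909/11292
  seg 3: a=-4 b=-10253/2823 c=2158/941 d=-2429/8469
  seg 4: a=-2 b=6730/2823 c=-271/941 d=271/5646
S(2) = 11065/7528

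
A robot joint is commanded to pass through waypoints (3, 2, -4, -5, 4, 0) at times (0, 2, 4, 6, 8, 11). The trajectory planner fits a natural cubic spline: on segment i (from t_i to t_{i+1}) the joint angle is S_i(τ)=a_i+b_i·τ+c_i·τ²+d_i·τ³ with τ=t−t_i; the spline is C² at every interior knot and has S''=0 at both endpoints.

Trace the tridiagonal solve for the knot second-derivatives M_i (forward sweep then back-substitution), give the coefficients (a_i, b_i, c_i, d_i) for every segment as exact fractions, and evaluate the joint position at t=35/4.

Δ: Δ0=-1/2, Δ1=-3, Δ2=-1/2, Δ3=9/2, Δ4=-4/3
row 1: diag=8, rhs=-15; c'=1/4, d'=-15/8
row 2: denom=8−2·1/4=15/2; d'=(15−2·-15/8)/(15/2)=5/2
row 3: denom=8−2·4/15=112/15; d'=(30−2·5/2)/(112/15)=375/112
row 4: denom=10−2·15/56=265/28; d'=(-35−2·375/112)/(265/28)=-467/106
back: M4=-467/106
back: M3=375/112−15/56·-467/106=240/53
back: M2=5/2−4/15·240/53=137/106
back: M1=-15/8−1/4·137/106=-233/106
M: M0=0, M1=-233/106, M2=137/106, M3=240/53, M4=-467/106, M5=0
seg 0: a=3, c=M0/2=0, d=(M1−M0)/(6·2)=-233/1272, b=Δ0−h0·(2M0+M1)/6=37/159
seg 1: a=2, c=M1/2=-233/212, d=(M2−M1)/(6·2)=185/636, b=Δ1−h1·(2M1+M2)/6=-625/318
seg 2: a=-4, c=M2/2=137/212, d=(M3−M2)/(6·2)=343/1272, b=Δ2−h2·(2M2+M3)/6=-913/318
seg 3: a=-5, c=M3/2=120/53, d=(M4−M3)/(6·2)=-947/1272, b=Δ3−h3·(2M3+M4)/6=469/159
seg 4: a=4, c=M4/2=-467/212, d=(M5−M4)/(6·3)=467/1908, b=Δ4−h4·(2M4+M5)/6=977/318
t_q=35/4 → seg 4, τ=3/4; S=4+977/318·τ+-467/212·τ²+467/1908·τ³=70125/13568

  seg 0: a=3 b=37/159 c=0 d=-233/1272
  seg 1: a=2 b=-625/318 c=-233/212 d=185/636
  seg 2: a=-4 b=-913/318 c=137/212 d=343/1272
  seg 3: a=-5 b=469/159 c=120/53 d=-947/1272
  seg 4: a=4 b=977/318 c=-467/212 d=467/1908
S(35/4) = 70125/13568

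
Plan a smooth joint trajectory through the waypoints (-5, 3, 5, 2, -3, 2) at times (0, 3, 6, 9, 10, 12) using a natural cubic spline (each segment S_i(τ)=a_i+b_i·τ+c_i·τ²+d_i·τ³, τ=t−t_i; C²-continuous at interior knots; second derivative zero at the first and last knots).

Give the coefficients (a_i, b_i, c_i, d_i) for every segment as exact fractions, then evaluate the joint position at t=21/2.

  seg 0: a=-5 b=12265/3798 c=0 d=-2137/34182
  seg 1: a=3 b=2927/1899 c=-2137/3798 d=3089/34182
  seg 2: a=5 b=2299/3798 c=476/1899 d=-8953/34182
  seg 3: a=2 b=-9424/1899 c=-889/422 d=7859/3798
  seg 4: a=-3 b=-11273/3798 c=2596/633 d=-1298/1899
S(21/2) = -4487/1266

Δ: Δ0=8/3, Δ1=2/3, Δ2=-1, Δ3=-5, Δ4=5/2
row 1: diag=12, rhs=-12; c'=1/4, d'=-1
row 2: denom=12−3·1/4=45/4; d'=(-10−3·-1)/(45/4)=-28/45
row 3: denom=8−3·4/15=36/5; d'=(-24−3·-28/45)/(36/5)=-83/27
row 4: denom=6−1·5/36=211/36; d'=(45−1·-83/27)/(211/36)=5192/633
back: M4=5192/633
back: M3=-83/27−5/36·5192/633=-889/211
back: M2=-28/45−4/15·-889/211=952/1899
back: M1=-1−1/4·952/1899=-2137/1899
M: M0=0, M1=-2137/1899, M2=952/1899, M3=-889/211, M4=5192/633, M5=0
seg 0: a=-5, c=M0/2=0, d=(M1−M0)/(6·3)=-2137/34182, b=Δ0−h0·(2M0+M1)/6=12265/3798
seg 1: a=3, c=M1/2=-2137/3798, d=(M2−M1)/(6·3)=3089/34182, b=Δ1−h1·(2M1+M2)/6=2927/1899
seg 2: a=5, c=M2/2=476/1899, d=(M3−M2)/(6·3)=-8953/34182, b=Δ2−h2·(2M2+M3)/6=2299/3798
seg 3: a=2, c=M3/2=-889/422, d=(M4−M3)/(6·1)=7859/3798, b=Δ3−h3·(2M3+M4)/6=-9424/1899
seg 4: a=-3, c=M4/2=2596/633, d=(M5−M4)/(6·2)=-1298/1899, b=Δ4−h4·(2M4+M5)/6=-11273/3798
t_q=21/2 → seg 4, τ=1/2; S=-3+-11273/3798·τ+2596/633·τ²+-1298/1899·τ³=-4487/1266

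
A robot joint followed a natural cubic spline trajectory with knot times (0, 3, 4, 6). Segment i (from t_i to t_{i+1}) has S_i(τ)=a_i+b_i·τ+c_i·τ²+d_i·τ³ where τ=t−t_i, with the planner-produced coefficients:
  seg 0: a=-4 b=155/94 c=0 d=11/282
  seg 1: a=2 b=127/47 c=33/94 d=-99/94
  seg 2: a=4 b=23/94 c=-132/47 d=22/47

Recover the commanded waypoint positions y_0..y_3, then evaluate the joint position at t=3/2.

y_0 = S_0(0) = a_0 = -4
y_1 = S_1(0) = a_1 = 2
y_2 = S_2(0) = a_2 = 4
y_3 = S_2(2) = -3
t_q=3/2 is in segment 0 (τ=3/2); S_0(τ)=-1049/752

y_0=-4 y_1=2 y_2=4 y_3=-3
S(3/2) = -1049/752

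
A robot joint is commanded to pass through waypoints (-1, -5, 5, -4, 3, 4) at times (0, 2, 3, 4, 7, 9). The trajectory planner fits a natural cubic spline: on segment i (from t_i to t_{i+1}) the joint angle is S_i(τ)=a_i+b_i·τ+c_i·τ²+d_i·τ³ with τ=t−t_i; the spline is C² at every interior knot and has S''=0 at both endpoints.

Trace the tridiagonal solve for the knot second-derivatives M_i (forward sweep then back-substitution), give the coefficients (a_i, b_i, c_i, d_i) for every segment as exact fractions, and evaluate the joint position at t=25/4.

Δ: Δ0=-2, Δ1=10, Δ2=-9, Δ3=7/3, Δ4=1/2
row 1: diag=6, rhs=72; c'=1/6, d'=12
row 2: denom=4−1·1/6=23/6; d'=(-114−1·12)/(23/6)=-756/23
row 3: denom=8−1·6/23=178/23; d'=(68−1·-756/23)/(178/23)=1160/89
row 4: denom=10−3·69/178=1573/178; d'=(-11−3·1160/89)/(1573/178)=-686/121
back: M4=-686/121
back: M3=1160/89−69/178·-686/121=1843/121
back: M2=-756/23−6/23·1843/121=-4458/121
back: M1=12−1/6·-4458/121=2195/121
M: M0=0, M1=2195/121, M2=-4458/121, M3=1843/121, M4=-686/121, M5=0
seg 0: a=-1, c=M0/2=0, d=(M1−M0)/(6·2)=2195/1452, b=Δ0−h0·(2M0+M1)/6=-2921/363
seg 1: a=-5, c=M1/2=2195/242, d=(M2−M1)/(6·1)=-6653/726, b=Δ1−h1·(2M1+M2)/6=3664/363
seg 2: a=5, c=M2/2=-2229/121, d=(M3−M2)/(6·1)=6301/726, b=Δ2−h2·(2M2+M3)/6=49/66
seg 3: a=-4, c=M3/2=1843/242, d=(M4−M3)/(6·3)=-281/242, b=Δ3−h3·(2M3+M4)/6=-3653/363
seg 4: a=3, c=M4/2=-343/121, d=(M5−M4)/(6·2)=343/726, b=Δ4−h4·(2M4+M5)/6=3107/726
t_q=25/4 → seg 3, τ=9/4; S=-4+-3653/363·τ+1843/242·τ²+-281/242·τ³=-20357/15488

  seg 0: a=-1 b=-2921/363 c=0 d=2195/1452
  seg 1: a=-5 b=3664/363 c=2195/242 d=-6653/726
  seg 2: a=5 b=49/66 c=-2229/121 d=6301/726
  seg 3: a=-4 b=-3653/363 c=1843/242 d=-281/242
  seg 4: a=3 b=3107/726 c=-343/121 d=343/726
S(25/4) = -20357/15488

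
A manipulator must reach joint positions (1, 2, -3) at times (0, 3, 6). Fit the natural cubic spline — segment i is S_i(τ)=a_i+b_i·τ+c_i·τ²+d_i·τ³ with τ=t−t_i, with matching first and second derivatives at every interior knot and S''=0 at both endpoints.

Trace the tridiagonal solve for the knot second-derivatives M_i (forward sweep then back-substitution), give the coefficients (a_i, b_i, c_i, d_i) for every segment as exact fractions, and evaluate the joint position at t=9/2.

Δ: Δ0=1/3, Δ1=-5/3
row 1: diag=12, rhs=-12; c'=1/4, d'=-1
back: M1=-1
M: M0=0, M1=-1, M2=0
seg 0: a=1, c=M0/2=0, d=(M1−M0)/(6·3)=-1/18, b=Δ0−h0·(2M0+M1)/6=5/6
seg 1: a=2, c=M1/2=-1/2, d=(M2−M1)/(6·3)=1/18, b=Δ1−h1·(2M1+M2)/6=-2/3
t_q=9/2 → seg 1, τ=3/2; S=2+-2/3·τ+-1/2·τ²+1/18·τ³=1/16

  seg 0: a=1 b=5/6 c=0 d=-1/18
  seg 1: a=2 b=-2/3 c=-1/2 d=1/18
S(9/2) = 1/16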